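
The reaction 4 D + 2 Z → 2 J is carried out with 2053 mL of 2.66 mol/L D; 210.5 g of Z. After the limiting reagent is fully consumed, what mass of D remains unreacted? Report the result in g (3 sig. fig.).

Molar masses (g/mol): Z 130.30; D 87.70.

n(D) = 2.66 × 2053/1000 = 5.461 mol
n(Z) = 210.5 / 130.30 = 1.616 mol
n/ν → D: 1.365, Z: 0.8080; Z is limiting.
D consumed = (4/2) × 1.616 = 3.232 mol
D remaining = 5.461 − 3.232 = 2.229 mol
mass = 2.229 × 87.70 = 195.5 g

196 g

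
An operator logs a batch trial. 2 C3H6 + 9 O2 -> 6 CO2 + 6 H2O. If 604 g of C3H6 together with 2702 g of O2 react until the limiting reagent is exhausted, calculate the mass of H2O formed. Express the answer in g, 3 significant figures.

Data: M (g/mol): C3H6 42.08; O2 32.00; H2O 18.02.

n(C3H6) = 604.0 / 42.08 = 14.35 mol
n(O2) = 2702 / 32.00 = 84.44 mol
n/ν for C3H6 = 14.35/2 = 7.175
n/ν for O2 = 84.44/9 = 9.382
Smallest n/ν is C3H6 → limiting reagent.
n(H2O) = (6/2) × 14.35 = 43.05 mol
mass = 43.05 × 18.02 = 775.8 g

776 g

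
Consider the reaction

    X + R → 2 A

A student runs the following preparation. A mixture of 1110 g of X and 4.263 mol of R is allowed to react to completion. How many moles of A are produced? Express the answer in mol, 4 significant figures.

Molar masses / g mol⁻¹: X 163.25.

n(X) = 1110 / 163.25 = 6.799 mol
n(R) = 4.263 mol
n/ν → X: 6.799, R: 4.263; R is limiting.
n(A) = (2/1) × 4.263 = 8.526 mol

8.526 mol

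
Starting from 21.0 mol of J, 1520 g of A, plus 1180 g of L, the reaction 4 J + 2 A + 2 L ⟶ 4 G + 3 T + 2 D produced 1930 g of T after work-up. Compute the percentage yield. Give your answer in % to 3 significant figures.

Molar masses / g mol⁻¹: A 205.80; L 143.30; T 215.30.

n(J) = 21.00 mol
n(A) = 1520 / 205.80 = 7.386 mol
n(L) = 1180 / 143.30 = 8.234 mol
n/ν → J: 5.250, A: 3.693, L: 4.117; A is limiting.
theoretical n(T) = (3/2) × 7.386 = 11.08 mol → 2386 g
% yield = 1930 / 2386 × 100 = 80.89 %

80.9 %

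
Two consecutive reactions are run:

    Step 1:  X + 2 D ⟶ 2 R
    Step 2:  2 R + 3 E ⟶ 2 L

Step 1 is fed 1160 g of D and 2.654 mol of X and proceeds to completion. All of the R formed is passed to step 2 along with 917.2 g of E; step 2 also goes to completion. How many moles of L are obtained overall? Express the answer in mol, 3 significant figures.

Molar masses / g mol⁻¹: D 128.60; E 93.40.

5.31 mol

Step 1:
n(D) = 1160 / 128.60 = 9.020 mol
n(X) = 2.654 mol
n/ν for D = 9.020/2 = 4.510
n/ν for X = 2.654/1 = 2.654
Smallest n/ν is X → limiting reagent.
n(R) produced = (2/1) × 2.654 = 5.308 mol
Step 2:
n(R) available = 5.308 mol
n(E) = 917.2 / 93.40 = 9.820 mol
n/ν for R = 5.308/2 = 2.654
n/ν for E = 9.820/3 = 3.273
Smallest n/ν is R → limiting reagent.
n(L) = (2/2) × 5.308 = 5.308 mol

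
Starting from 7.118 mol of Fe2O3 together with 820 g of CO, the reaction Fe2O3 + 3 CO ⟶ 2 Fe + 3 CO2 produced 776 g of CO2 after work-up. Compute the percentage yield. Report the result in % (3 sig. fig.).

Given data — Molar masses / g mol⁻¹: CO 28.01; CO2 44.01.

82.6 %

n(Fe2O3) = 7.118 mol
n(CO) = 820.0 / 28.01 = 29.28 mol
n/ν for Fe2O3 = 7.118/1 = 7.118
n/ν for CO = 29.28/3 = 9.760
Smallest n/ν is Fe2O3 → limiting reagent.
theoretical n(CO2) = (3/1) × 7.118 = 21.35 mol → 939.6 g
% yield = 776 / 939.6 × 100 = 82.59 %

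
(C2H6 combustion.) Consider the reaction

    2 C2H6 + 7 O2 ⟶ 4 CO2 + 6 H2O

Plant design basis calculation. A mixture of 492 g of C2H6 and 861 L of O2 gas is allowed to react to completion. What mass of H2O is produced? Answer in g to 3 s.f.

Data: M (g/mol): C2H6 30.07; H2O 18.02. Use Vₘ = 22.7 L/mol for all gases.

586 g

n(C2H6) = 492.0 / 30.07 = 16.36 mol
n(O2) = 861.0 / 22.7 = 37.93 mol
n/ν → C2H6: 8.180, O2: 5.419; O2 is limiting.
n(H2O) = (6/7) × 37.93 = 32.51 mol
mass = 32.51 × 18.02 = 585.8 g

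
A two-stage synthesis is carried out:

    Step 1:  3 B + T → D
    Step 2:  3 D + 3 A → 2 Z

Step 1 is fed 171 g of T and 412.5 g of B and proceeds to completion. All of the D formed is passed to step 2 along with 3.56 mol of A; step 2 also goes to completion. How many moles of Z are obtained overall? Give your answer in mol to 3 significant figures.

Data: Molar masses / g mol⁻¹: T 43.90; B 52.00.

Step 1:
n(T) = 171.0 / 43.90 = 3.895 mol
n(B) = 412.5 / 52.00 = 7.933 mol
n/ν → T: 3.895, B: 2.644; B is limiting.
n(D) produced = (1/3) × 7.933 = 2.644 mol
Step 2:
n(D) available = 2.644 mol
n(A) = 3.560 mol
n/ν → D: 0.8813, A: 1.187; D is limiting.
n(Z) = (2/3) × 2.644 = 1.763 mol

1.76 mol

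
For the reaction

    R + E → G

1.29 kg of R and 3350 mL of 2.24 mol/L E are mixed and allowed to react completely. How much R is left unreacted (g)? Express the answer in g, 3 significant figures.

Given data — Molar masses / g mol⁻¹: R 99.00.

547 g

n(R) = 1.290×1000 / 99.00 = 13.03 mol
n(E) = 2.24 × 3350/1000 = 7.504 mol
n/ν for R = 13.03/1 = 13.03
n/ν for E = 7.504/1 = 7.504
Smallest n/ν is E → limiting reagent.
R consumed = (1/1) × 7.504 = 7.504 mol
R remaining = 13.03 − 7.504 = 5.526 mol
mass = 5.526 × 99.00 = 547.1 g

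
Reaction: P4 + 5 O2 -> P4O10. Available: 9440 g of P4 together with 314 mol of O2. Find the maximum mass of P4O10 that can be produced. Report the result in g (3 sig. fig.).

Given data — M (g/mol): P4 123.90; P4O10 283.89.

n(P4) = 9440 / 123.90 = 76.19 mol
n(O2) = 314.0 mol
n/ν → P4: 76.19, O2: 62.80; O2 is limiting.
n(P4O10) = (1/5) × 314.0 = 62.80 mol
mass = 62.80 × 283.89 = 17830 g

17800 g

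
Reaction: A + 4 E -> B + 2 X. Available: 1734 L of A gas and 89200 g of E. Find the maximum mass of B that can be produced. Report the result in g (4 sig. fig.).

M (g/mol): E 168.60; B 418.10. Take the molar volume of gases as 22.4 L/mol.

n(A) = 1734 / 22.4 = 77.41 mol
n(E) = 89200 / 168.60 = 529.1 mol
n/ν for A = 77.41/1 = 77.41
n/ν for E = 529.1/4 = 132.3
Smallest n/ν is A → limiting reagent.
n(B) = (1/1) × 77.41 = 77.41 mol
mass = 77.41 × 418.10 = 32370 g

32370 g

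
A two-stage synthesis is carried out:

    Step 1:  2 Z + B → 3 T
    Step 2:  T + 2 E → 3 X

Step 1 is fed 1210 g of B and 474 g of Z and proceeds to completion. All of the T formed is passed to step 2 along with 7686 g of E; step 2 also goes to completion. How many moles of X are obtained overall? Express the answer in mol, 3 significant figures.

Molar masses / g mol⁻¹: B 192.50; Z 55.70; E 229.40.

38.3 mol

Step 1:
n(B) = 1210 / 192.50 = 6.286 mol
n(Z) = 474.0 / 55.70 = 8.510 mol
n/ν for B = 6.286/1 = 6.286
n/ν for Z = 8.510/2 = 4.255
Smallest n/ν is Z → limiting reagent.
n(T) produced = (3/2) × 8.510 = 12.77 mol
Step 2:
n(T) available = 12.77 mol
n(E) = 7686 / 229.40 = 33.50 mol
n/ν for T = 12.77/1 = 12.77
n/ν for E = 33.50/2 = 16.75
Smallest n/ν is T → limiting reagent.
n(X) = (3/1) × 12.77 = 38.31 mol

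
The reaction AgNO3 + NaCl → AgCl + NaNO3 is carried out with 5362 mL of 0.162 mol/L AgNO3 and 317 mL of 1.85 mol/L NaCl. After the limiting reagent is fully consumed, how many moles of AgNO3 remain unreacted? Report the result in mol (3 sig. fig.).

0.282 mol

n(AgNO3) = 0.162 × 5362/1000 = 0.8686 mol
n(NaCl) = 1.85 × 317.0/1000 = 0.5865 mol
n/ν for AgNO3 = 0.8686/1 = 0.8686
n/ν for NaCl = 0.5865/1 = 0.5865
Smallest n/ν is NaCl → limiting reagent.
AgNO3 consumed = (1/1) × 0.5865 = 0.5865 mol
AgNO3 remaining = 0.8686 − 0.5865 = 0.2821 mol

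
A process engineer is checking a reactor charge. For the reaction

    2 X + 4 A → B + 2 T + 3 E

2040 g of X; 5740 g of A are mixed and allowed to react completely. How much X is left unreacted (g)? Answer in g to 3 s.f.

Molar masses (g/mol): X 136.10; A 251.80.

n(X) = 2040 / 136.10 = 14.99 mol
n(A) = 5740 / 251.80 = 22.80 mol
n/ν for X = 14.99/2 = 7.495
n/ν for A = 22.80/4 = 5.700
Smallest n/ν is A → limiting reagent.
X consumed = (2/4) × 22.80 = 11.40 mol
X remaining = 14.99 − 11.40 = 3.590 mol
mass = 3.590 × 136.10 = 488.6 g

489 g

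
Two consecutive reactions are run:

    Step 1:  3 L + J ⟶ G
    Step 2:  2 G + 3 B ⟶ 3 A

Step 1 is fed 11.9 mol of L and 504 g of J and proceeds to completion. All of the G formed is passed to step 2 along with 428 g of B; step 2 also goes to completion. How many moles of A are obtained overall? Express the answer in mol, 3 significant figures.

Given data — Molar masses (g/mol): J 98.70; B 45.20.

Step 1:
n(L) = 11.90 mol
n(J) = 504.0 / 98.70 = 5.106 mol
n/ν for L = 11.90/3 = 3.967
n/ν for J = 5.106/1 = 5.106
Smallest n/ν is L → limiting reagent.
n(G) produced = (1/3) × 11.90 = 3.967 mol
Step 2:
n(G) available = 3.967 mol
n(B) = 428.0 / 45.20 = 9.469 mol
n/ν for G = 3.967/2 = 1.984
n/ν for B = 9.469/3 = 3.156
Smallest n/ν is G → limiting reagent.
n(A) = (3/2) × 3.967 = 5.951 mol

5.95 mol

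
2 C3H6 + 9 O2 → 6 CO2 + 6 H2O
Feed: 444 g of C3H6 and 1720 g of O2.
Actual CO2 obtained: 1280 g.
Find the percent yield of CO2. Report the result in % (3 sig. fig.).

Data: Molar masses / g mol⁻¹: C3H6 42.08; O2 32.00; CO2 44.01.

91.9 %

n(C3H6) = 444.0 / 42.08 = 10.55 mol
n(O2) = 1720 / 32.00 = 53.75 mol
n/ν → C3H6: 5.275, O2: 5.972; C3H6 is limiting.
theoretical n(CO2) = (6/2) × 10.55 = 31.65 mol → 1393 g
% yield = 1280 / 1393 × 100 = 91.89 %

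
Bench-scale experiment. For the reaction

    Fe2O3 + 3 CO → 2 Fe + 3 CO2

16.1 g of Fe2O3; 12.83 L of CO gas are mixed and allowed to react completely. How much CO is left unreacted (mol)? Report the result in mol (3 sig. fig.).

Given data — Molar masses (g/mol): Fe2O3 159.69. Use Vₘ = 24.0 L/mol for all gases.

0.232 mol

n(Fe2O3) = 16.10 / 159.69 = 0.1008 mol
n(CO) = 12.83 / 24.0 = 0.5346 mol
n/ν for Fe2O3 = 0.1008/1 = 0.1008
n/ν for CO = 0.5346/3 = 0.1782
Smallest n/ν is Fe2O3 → limiting reagent.
CO consumed = (3/1) × 0.1008 = 0.3024 mol
CO remaining = 0.5346 − 0.3024 = 0.2322 mol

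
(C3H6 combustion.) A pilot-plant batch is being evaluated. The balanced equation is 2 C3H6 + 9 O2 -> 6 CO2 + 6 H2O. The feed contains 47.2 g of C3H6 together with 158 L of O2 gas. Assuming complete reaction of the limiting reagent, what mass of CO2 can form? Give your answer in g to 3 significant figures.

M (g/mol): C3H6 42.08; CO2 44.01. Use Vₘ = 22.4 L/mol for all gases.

148 g

n(C3H6) = 47.20 / 42.08 = 1.122 mol
n(O2) = 158.0 / 22.4 = 7.054 mol
n/ν → C3H6: 0.5610, O2: 0.7838; C3H6 is limiting.
n(CO2) = (6/2) × 1.122 = 3.366 mol
mass = 3.366 × 44.01 = 148.1 g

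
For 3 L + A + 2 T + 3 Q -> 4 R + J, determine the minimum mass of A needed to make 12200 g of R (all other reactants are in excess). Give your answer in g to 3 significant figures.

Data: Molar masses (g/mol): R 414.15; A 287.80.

n(R) = 12200 / 414.15 = 29.46 mol
n(A) = (1/4) × 29.46 = 7.365 mol
mass = 7.365 × 287.80 = 2120 g

2120 g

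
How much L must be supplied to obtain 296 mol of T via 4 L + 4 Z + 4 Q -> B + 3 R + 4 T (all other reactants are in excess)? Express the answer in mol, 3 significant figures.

n(T) = 296.0 mol
n(L) = (4/4) × 296.0 = 296.0 mol

296 mol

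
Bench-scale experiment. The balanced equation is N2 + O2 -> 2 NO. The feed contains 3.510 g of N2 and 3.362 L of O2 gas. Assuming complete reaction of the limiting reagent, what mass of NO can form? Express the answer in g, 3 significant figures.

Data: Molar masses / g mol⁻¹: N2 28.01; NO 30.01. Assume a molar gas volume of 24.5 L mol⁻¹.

n(N2) = 3.510 / 28.01 = 0.1253 mol
n(O2) = 3.362 / 24.5 = 0.1372 mol
n/ν for N2 = 0.1253/1 = 0.1253
n/ν for O2 = 0.1372/1 = 0.1372
Smallest n/ν is N2 → limiting reagent.
n(NO) = (2/1) × 0.1253 = 0.2506 mol
mass = 0.2506 × 30.01 = 7.521 g

7.52 g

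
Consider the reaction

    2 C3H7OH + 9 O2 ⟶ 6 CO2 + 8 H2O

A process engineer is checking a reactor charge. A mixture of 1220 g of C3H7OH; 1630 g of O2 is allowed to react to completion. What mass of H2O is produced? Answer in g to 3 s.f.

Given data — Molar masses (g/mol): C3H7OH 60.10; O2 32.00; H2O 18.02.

n(C3H7OH) = 1220 / 60.10 = 20.30 mol
n(O2) = 1630 / 32.00 = 50.94 mol
n/ν for C3H7OH = 20.30/2 = 10.15
n/ν for O2 = 50.94/9 = 5.660
Smallest n/ν is O2 → limiting reagent.
n(H2O) = (8/9) × 50.94 = 45.28 mol
mass = 45.28 × 18.02 = 815.9 g

816 g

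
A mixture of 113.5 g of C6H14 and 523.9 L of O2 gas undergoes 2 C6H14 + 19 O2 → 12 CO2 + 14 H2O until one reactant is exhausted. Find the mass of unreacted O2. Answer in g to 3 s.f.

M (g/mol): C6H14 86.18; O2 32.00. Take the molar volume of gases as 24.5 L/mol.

n(C6H14) = 113.5 / 86.18 = 1.317 mol
n(O2) = 523.9 / 24.5 = 21.38 mol
n/ν for C6H14 = 1.317/2 = 0.6585
n/ν for O2 = 21.38/19 = 1.125
Smallest n/ν is C6H14 → limiting reagent.
O2 consumed = (19/2) × 1.317 = 12.51 mol
O2 remaining = 21.38 − 12.51 = 8.870 mol
mass = 8.870 × 32.00 = 283.8 g

284 g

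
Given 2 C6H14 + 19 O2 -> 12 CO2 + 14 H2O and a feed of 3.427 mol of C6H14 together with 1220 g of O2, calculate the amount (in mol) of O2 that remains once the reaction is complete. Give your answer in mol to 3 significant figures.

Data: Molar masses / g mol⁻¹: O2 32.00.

n(C6H14) = 3.427 mol
n(O2) = 1220 / 32.00 = 38.13 mol
n/ν for C6H14 = 3.427/2 = 1.714
n/ν for O2 = 38.13/19 = 2.007
Smallest n/ν is C6H14 → limiting reagent.
O2 consumed = (19/2) × 3.427 = 32.56 mol
O2 remaining = 38.13 − 32.56 = 5.570 mol

5.57 mol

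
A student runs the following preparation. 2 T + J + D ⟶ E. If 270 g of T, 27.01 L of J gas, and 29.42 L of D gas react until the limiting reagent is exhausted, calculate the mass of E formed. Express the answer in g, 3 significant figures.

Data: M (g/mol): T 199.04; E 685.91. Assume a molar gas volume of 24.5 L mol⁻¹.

465 g

n(T) = 270.0 / 199.04 = 1.357 mol
n(J) = 27.01 / 24.5 = 1.102 mol
n(D) = 29.42 / 24.5 = 1.201 mol
n/ν for T = 1.357/2 = 0.6785
n/ν for J = 1.102/1 = 1.102
n/ν for D = 1.201/1 = 1.201
Smallest n/ν is T → limiting reagent.
n(E) = (1/2) × 1.357 = 0.6785 mol
mass = 0.6785 × 685.91 = 465.4 g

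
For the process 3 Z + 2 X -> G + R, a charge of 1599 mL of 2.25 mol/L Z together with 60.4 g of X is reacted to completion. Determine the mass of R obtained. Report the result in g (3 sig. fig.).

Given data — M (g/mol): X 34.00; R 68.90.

61.2 g

n(Z) = 2.25 × 1599/1000 = 3.598 mol
n(X) = 60.40 / 34.00 = 1.776 mol
n/ν for Z = 3.598/3 = 1.199
n/ν for X = 1.776/2 = 0.8880
Smallest n/ν is X → limiting reagent.
n(R) = (1/2) × 1.776 = 0.8880 mol
mass = 0.8880 × 68.90 = 61.18 g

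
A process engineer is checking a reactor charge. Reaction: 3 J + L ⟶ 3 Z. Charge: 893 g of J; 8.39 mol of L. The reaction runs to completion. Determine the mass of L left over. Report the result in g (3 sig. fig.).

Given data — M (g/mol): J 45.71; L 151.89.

n(J) = 893.0 / 45.71 = 19.54 mol
n(L) = 8.390 mol
n/ν → J: 6.513, L: 8.390; J is limiting.
L consumed = (1/3) × 19.54 = 6.513 mol
L remaining = 8.390 − 6.513 = 1.877 mol
mass = 1.877 × 151.89 = 285.1 g

285 g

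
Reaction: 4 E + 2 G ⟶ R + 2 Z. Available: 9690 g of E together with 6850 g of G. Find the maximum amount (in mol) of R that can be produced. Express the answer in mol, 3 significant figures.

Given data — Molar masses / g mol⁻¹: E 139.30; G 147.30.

n(E) = 9690 / 139.30 = 69.56 mol
n(G) = 6850 / 147.30 = 46.50 mol
n/ν for E = 69.56/4 = 17.39
n/ν for G = 46.50/2 = 23.25
Smallest n/ν is E → limiting reagent.
n(R) = (1/4) × 69.56 = 17.39 mol

17.4 mol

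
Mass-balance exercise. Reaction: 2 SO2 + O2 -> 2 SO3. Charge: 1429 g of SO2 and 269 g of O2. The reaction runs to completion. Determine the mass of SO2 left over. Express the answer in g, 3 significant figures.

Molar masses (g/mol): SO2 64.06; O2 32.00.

n(SO2) = 1429 / 64.06 = 22.31 mol
n(O2) = 269.0 / 32.00 = 8.406 mol
n/ν for SO2 = 22.31/2 = 11.16
n/ν for O2 = 8.406/1 = 8.406
Smallest n/ν is O2 → limiting reagent.
SO2 consumed = (2/1) × 8.406 = 16.81 mol
SO2 remaining = 22.31 − 16.81 = 5.500 mol
mass = 5.500 × 64.06 = 352.3 g

352 g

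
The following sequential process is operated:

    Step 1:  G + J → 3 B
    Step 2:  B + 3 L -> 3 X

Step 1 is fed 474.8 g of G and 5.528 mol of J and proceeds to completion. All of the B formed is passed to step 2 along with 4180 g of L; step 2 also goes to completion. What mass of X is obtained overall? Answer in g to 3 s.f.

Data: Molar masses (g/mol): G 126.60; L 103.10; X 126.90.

Step 1:
n(G) = 474.8 / 126.60 = 3.750 mol
n(J) = 5.528 mol
n/ν for G = 3.750/1 = 3.750
n/ν for J = 5.528/1 = 5.528
Smallest n/ν is G → limiting reagent.
n(B) produced = (3/1) × 3.750 = 11.25 mol
Step 2:
n(B) available = 11.25 mol
n(L) = 4180 / 103.10 = 40.54 mol
n/ν for B = 11.25/1 = 11.25
n/ν for L = 40.54/3 = 13.51
Smallest n/ν is B → limiting reagent.
n(X) = (3/1) × 11.25 = 33.75 mol
mass = 33.75 × 126.90 = 4283 g

4280 g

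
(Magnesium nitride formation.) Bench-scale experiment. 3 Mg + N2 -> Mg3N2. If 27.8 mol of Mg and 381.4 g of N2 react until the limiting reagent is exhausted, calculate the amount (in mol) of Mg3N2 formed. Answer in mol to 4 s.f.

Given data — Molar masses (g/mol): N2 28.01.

9.267 mol

n(Mg) = 27.80 mol
n(N2) = 381.4 / 28.01 = 13.62 mol
n/ν for Mg = 27.80/3 = 9.267
n/ν for N2 = 13.62/1 = 13.62
Smallest n/ν is Mg → limiting reagent.
n(Mg3N2) = (1/3) × 27.80 = 9.267 mol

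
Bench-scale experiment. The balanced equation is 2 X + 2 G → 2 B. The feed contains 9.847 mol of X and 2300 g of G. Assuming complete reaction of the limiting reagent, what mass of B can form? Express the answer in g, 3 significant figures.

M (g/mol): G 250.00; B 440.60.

n(X) = 9.847 mol
n(G) = 2300 / 250.00 = 9.200 mol
n/ν for X = 9.847/2 = 4.924
n/ν for G = 9.200/2 = 4.600
Smallest n/ν is G → limiting reagent.
n(B) = (2/2) × 9.200 = 9.200 mol
mass = 9.200 × 440.60 = 4054 g

4050 g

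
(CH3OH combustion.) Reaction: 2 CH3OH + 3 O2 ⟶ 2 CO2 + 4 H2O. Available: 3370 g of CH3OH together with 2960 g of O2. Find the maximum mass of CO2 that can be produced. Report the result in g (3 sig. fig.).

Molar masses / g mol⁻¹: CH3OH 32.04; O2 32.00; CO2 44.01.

n(CH3OH) = 3370 / 32.04 = 105.2 mol
n(O2) = 2960 / 32.00 = 92.50 mol
n/ν for CH3OH = 105.2/2 = 52.60
n/ν for O2 = 92.50/3 = 30.83
Smallest n/ν is O2 → limiting reagent.
n(CO2) = (2/3) × 92.50 = 61.67 mol
mass = 61.67 × 44.01 = 2714 g

2710 g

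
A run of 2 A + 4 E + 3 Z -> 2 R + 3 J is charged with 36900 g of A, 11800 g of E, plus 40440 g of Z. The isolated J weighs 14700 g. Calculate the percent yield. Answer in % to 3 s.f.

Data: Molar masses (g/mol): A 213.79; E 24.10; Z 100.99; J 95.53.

n(A) = 36900 / 213.79 = 172.6 mol
n(E) = 11800 / 24.10 = 489.6 mol
n(Z) = 40440 / 100.99 = 400.4 mol
n/ν for A = 172.6/2 = 86.30
n/ν for E = 489.6/4 = 122.4
n/ν for Z = 400.4/3 = 133.5
Smallest n/ν is A → limiting reagent.
theoretical n(J) = (3/2) × 172.6 = 258.9 mol → 24730 g
% yield = 14700 / 24730 × 100 = 59.44 %

59.4 %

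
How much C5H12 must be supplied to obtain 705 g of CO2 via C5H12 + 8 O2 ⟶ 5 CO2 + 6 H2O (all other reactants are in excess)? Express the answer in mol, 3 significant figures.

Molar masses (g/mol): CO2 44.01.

n(CO2) = 705 / 44.01 = 16.02 mol
n(C5H12) = (1/5) × 16.02 = 3.204 mol

3.20 mol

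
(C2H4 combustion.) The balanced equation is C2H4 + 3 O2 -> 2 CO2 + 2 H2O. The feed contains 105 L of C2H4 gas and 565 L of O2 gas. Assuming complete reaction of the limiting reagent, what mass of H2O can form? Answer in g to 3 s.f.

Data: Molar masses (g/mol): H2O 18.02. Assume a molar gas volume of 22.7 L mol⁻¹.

167 g

n(C2H4) = 105.0 / 22.7 = 4.626 mol
n(O2) = 565.0 / 22.7 = 24.89 mol
n/ν for C2H4 = 4.626/1 = 4.626
n/ν for O2 = 24.89/3 = 8.297
Smallest n/ν is C2H4 → limiting reagent.
n(H2O) = (2/1) × 4.626 = 9.252 mol
mass = 9.252 × 18.02 = 166.7 g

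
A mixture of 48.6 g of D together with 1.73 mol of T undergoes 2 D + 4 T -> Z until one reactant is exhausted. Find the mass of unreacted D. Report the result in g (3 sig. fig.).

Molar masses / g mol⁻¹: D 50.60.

n(D) = 48.60 / 50.60 = 0.9605 mol
n(T) = 1.730 mol
n/ν for D = 0.9605/2 = 0.4803
n/ν for T = 1.730/4 = 0.4325
Smallest n/ν is T → limiting reagent.
D consumed = (2/4) × 1.730 = 0.8650 mol
D remaining = 0.9605 − 0.8650 = 0.09550 mol
mass = 0.09550 × 50.60 = 4.832 g

4.83 g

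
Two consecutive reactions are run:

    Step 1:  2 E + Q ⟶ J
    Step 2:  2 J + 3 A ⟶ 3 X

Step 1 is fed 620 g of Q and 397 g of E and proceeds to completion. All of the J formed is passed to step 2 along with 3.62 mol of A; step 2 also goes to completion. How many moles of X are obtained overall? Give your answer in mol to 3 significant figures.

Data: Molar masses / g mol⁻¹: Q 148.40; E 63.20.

Step 1:
n(Q) = 620.0 / 148.40 = 4.178 mol
n(E) = 397.0 / 63.20 = 6.282 mol
n/ν for Q = 4.178/1 = 4.178
n/ν for E = 6.282/2 = 3.141
Smallest n/ν is E → limiting reagent.
n(J) produced = (1/2) × 6.282 = 3.141 mol
Step 2:
n(J) available = 3.141 mol
n(A) = 3.620 mol
n/ν for J = 3.141/2 = 1.571
n/ν for A = 3.620/3 = 1.207
Smallest n/ν is A → limiting reagent.
n(X) = (3/3) × 3.620 = 3.620 mol

3.62 mol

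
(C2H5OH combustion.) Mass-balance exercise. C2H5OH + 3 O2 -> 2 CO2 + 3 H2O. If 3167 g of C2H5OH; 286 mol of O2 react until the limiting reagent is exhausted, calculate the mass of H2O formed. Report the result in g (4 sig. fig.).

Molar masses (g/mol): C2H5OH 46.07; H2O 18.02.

3716 g

n(C2H5OH) = 3167 / 46.07 = 68.74 mol
n(O2) = 286.0 mol
n/ν → C2H5OH: 68.74, O2: 95.33; C2H5OH is limiting.
n(H2O) = (3/1) × 68.74 = 206.2 mol
mass = 206.2 × 18.02 = 3716 g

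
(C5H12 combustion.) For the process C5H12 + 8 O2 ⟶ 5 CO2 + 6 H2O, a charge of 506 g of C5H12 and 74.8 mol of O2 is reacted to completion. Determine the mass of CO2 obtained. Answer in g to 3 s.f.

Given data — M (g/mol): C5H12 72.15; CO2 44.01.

1540 g

n(C5H12) = 506.0 / 72.15 = 7.013 mol
n(O2) = 74.80 mol
n/ν for C5H12 = 7.013/1 = 7.013
n/ν for O2 = 74.80/8 = 9.350
Smallest n/ν is C5H12 → limiting reagent.
n(CO2) = (5/1) × 7.013 = 35.07 mol
mass = 35.07 × 44.01 = 1543 g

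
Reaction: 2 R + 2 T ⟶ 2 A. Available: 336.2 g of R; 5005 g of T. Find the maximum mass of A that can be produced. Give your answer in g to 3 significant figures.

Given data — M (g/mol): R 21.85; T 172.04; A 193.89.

2980 g

n(R) = 336.2 / 21.85 = 15.39 mol
n(T) = 5005 / 172.04 = 29.09 mol
n/ν for R = 15.39/2 = 7.695
n/ν for T = 29.09/2 = 14.55
Smallest n/ν is R → limiting reagent.
n(A) = (2/2) × 15.39 = 15.39 mol
mass = 15.39 × 193.89 = 2984 g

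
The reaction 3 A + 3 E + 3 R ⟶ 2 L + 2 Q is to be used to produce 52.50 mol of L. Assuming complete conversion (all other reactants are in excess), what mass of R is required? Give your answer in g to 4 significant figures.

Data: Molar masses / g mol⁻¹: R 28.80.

2268 g

n(L) = 52.50 mol
n(R) = (3/2) × 52.50 = 78.75 mol
mass = 78.75 × 28.80 = 2268 g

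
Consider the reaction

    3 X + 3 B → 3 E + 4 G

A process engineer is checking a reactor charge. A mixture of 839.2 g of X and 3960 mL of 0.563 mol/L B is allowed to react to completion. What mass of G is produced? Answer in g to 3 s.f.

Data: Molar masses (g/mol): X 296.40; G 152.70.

454 g

n(X) = 839.2 / 296.40 = 2.831 mol
n(B) = 0.563 × 3960/1000 = 2.229 mol
n/ν for X = 2.831/3 = 0.9437
n/ν for B = 2.229/3 = 0.7430
Smallest n/ν is B → limiting reagent.
n(G) = (4/3) × 2.229 = 2.972 mol
mass = 2.972 × 152.70 = 453.8 g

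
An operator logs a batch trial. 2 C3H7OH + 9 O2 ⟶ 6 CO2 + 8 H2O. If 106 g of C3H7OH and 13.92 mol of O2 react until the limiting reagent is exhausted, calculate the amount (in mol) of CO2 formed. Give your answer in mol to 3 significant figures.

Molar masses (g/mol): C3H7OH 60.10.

n(C3H7OH) = 106.0 / 60.10 = 1.764 mol
n(O2) = 13.92 mol
n/ν → C3H7OH: 0.8820, O2: 1.547; C3H7OH is limiting.
n(CO2) = (6/2) × 1.764 = 5.292 mol

5.29 mol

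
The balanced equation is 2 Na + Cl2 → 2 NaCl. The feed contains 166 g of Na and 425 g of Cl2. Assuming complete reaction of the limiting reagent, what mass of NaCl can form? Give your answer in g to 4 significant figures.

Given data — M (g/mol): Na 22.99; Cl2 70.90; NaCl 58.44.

n(Na) = 166.0 / 22.99 = 7.221 mol
n(Cl2) = 425.0 / 70.90 = 5.994 mol
n/ν → Na: 3.611, Cl2: 5.994; Na is limiting.
n(NaCl) = (2/2) × 7.221 = 7.221 mol
mass = 7.221 × 58.44 = 422.0 g

422.0 g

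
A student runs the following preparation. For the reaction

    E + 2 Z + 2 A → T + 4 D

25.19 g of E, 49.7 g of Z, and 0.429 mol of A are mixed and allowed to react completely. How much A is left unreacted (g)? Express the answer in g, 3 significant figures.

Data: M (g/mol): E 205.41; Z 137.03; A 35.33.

n(E) = 25.19 / 205.41 = 0.1226 mol
n(Z) = 49.70 / 137.03 = 0.3627 mol
n(A) = 0.4290 mol
n/ν for E = 0.1226/1 = 0.1226
n/ν for Z = 0.3627/2 = 0.1814
n/ν for A = 0.4290/2 = 0.2145
Smallest n/ν is E → limiting reagent.
A consumed = (2/1) × 0.1226 = 0.2452 mol
A remaining = 0.4290 − 0.2452 = 0.1838 mol
mass = 0.1838 × 35.33 = 6.494 g

6.49 g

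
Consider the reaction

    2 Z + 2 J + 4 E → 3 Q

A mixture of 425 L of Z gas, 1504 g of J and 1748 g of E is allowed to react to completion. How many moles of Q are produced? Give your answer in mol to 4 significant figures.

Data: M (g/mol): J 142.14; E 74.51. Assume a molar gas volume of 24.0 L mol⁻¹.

15.87 mol

n(Z) = 425.0 / 24.0 = 17.71 mol
n(J) = 1504 / 142.14 = 10.58 mol
n(E) = 1748 / 74.51 = 23.46 mol
n/ν → Z: 8.855, J: 5.290, E: 5.865; J is limiting.
n(Q) = (3/2) × 10.58 = 15.87 mol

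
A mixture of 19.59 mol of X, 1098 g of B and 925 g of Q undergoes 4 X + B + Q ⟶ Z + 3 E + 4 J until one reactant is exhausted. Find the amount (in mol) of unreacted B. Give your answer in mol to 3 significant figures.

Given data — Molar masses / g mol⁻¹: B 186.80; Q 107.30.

n(X) = 19.59 mol
n(B) = 1098 / 186.80 = 5.878 mol
n(Q) = 925.0 / 107.30 = 8.621 mol
n/ν → X: 4.898, B: 5.878, Q: 8.621; X is limiting.
B consumed = (1/4) × 19.59 = 4.898 mol
B remaining = 5.878 − 4.898 = 0.9800 mol

0.980 mol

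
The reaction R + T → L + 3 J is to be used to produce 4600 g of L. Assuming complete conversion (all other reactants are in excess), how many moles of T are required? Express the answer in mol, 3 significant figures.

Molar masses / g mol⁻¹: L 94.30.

48.8 mol

n(L) = 4600 / 94.30 = 48.78 mol
n(T) = (1/1) × 48.78 = 48.78 mol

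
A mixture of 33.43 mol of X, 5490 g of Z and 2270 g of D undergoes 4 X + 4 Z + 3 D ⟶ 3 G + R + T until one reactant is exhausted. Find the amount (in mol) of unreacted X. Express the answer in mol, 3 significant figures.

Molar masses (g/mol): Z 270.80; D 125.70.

n(X) = 33.43 mol
n(Z) = 5490 / 270.80 = 20.27 mol
n(D) = 2270 / 125.70 = 18.06 mol
n/ν for X = 33.43/4 = 8.358
n/ν for Z = 20.27/4 = 5.068
n/ν for D = 18.06/3 = 6.020
Smallest n/ν is Z → limiting reagent.
X consumed = (4/4) × 20.27 = 20.27 mol
X remaining = 33.43 − 20.27 = 13.16 mol

13.2 mol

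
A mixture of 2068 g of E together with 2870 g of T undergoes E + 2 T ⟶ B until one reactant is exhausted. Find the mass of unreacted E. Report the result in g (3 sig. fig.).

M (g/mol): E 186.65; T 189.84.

657 g

n(E) = 2068 / 186.65 = 11.08 mol
n(T) = 2870 / 189.84 = 15.12 mol
n/ν for E = 11.08/1 = 11.08
n/ν for T = 15.12/2 = 7.560
Smallest n/ν is T → limiting reagent.
E consumed = (1/2) × 15.12 = 7.560 mol
E remaining = 11.08 − 7.560 = 3.520 mol
mass = 3.520 × 186.65 = 657.0 g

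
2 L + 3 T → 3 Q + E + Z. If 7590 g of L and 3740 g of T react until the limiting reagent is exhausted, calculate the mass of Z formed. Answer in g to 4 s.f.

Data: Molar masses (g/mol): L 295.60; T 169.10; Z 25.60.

n(L) = 7590 / 295.60 = 25.68 mol
n(T) = 3740 / 169.10 = 22.12 mol
n/ν → L: 12.84, T: 7.373; T is limiting.
n(Z) = (1/3) × 22.12 = 7.373 mol
mass = 7.373 × 25.60 = 188.7 g

188.7 g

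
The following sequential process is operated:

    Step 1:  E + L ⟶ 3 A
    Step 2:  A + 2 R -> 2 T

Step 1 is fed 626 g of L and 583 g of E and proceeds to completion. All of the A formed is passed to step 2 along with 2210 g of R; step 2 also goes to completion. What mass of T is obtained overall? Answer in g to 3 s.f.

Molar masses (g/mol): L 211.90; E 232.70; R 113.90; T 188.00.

2830 g

Step 1:
n(L) = 626.0 / 211.90 = 2.954 mol
n(E) = 583.0 / 232.70 = 2.505 mol
n/ν for L = 2.954/1 = 2.954
n/ν for E = 2.505/1 = 2.505
Smallest n/ν is E → limiting reagent.
n(A) produced = (3/1) × 2.505 = 7.515 mol
Step 2:
n(A) available = 7.515 mol
n(R) = 2210 / 113.90 = 19.40 mol
n/ν for A = 7.515/1 = 7.515
n/ν for R = 19.40/2 = 9.700
Smallest n/ν is A → limiting reagent.
n(T) = (2/1) × 7.515 = 15.03 mol
mass = 15.03 × 188.00 = 2826 g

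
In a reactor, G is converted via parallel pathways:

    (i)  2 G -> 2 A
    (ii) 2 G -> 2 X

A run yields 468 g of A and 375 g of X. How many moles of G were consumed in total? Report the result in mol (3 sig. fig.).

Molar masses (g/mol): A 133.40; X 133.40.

n(A) = 468 / 133.40 = 3.508 mol
n(X) = 375 / 133.40 = 2.811 mol
n(G) via (i) = (2/2)×3.508 = 3.508 mol
n(G) via (ii) = (2/2)×2.811 = 2.811 mol
total n(G) = 3.508 + 2.811 = 6.319 mol

6.32 mol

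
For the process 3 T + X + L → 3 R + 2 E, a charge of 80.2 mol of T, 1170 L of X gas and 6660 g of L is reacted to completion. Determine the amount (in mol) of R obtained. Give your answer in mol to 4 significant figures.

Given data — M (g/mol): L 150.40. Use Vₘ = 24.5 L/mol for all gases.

80.20 mol

n(T) = 80.20 mol
n(X) = 1170 / 24.5 = 47.76 mol
n(L) = 6660 / 150.40 = 44.28 mol
n/ν → T: 26.73, X: 47.76, L: 44.28; T is limiting.
n(R) = (3/3) × 80.20 = 80.20 mol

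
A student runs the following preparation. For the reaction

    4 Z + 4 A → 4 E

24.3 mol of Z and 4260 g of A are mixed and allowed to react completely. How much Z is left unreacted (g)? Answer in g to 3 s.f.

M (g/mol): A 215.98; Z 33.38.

153 g

n(Z) = 24.30 mol
n(A) = 4260 / 215.98 = 19.72 mol
n/ν → Z: 6.075, A: 4.930; A is limiting.
Z consumed = (4/4) × 19.72 = 19.72 mol
Z remaining = 24.30 − 19.72 = 4.580 mol
mass = 4.580 × 33.38 = 152.9 g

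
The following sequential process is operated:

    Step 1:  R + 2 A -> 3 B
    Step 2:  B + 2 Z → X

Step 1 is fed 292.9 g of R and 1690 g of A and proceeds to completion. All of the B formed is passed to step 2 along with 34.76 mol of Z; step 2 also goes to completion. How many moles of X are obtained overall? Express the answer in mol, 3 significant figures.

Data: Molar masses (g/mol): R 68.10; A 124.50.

Step 1:
n(R) = 292.9 / 68.10 = 4.301 mol
n(A) = 1690 / 124.50 = 13.57 mol
n/ν for R = 4.301/1 = 4.301
n/ν for A = 13.57/2 = 6.785
Smallest n/ν is R → limiting reagent.
n(B) produced = (3/1) × 4.301 = 12.90 mol
Step 2:
n(B) available = 12.90 mol
n(Z) = 34.76 mol
n/ν for B = 12.90/1 = 12.90
n/ν for Z = 34.76/2 = 17.38
Smallest n/ν is B → limiting reagent.
n(X) = (1/1) × 12.90 = 12.90 mol

12.9 mol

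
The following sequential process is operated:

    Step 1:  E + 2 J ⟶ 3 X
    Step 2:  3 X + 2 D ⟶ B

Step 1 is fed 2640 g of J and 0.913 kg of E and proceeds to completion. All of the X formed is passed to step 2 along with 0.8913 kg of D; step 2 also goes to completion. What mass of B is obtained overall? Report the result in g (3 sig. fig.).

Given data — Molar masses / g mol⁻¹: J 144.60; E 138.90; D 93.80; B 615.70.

Step 1:
n(J) = 2640 / 144.60 = 18.26 mol
n(E) = 0.9130×1000 / 138.90 = 6.573 mol
n/ν for J = 18.26/2 = 9.130
n/ν for E = 6.573/1 = 6.573
Smallest n/ν is E → limiting reagent.
n(X) produced = (3/1) × 6.573 = 19.72 mol
Step 2:
n(X) available = 19.72 mol
n(D) = 0.8913×1000 / 93.80 = 9.502 mol
n/ν for X = 19.72/3 = 6.573
n/ν for D = 9.502/2 = 4.751
Smallest n/ν is D → limiting reagent.
n(B) = (1/2) × 9.502 = 4.751 mol
mass = 4.751 × 615.70 = 2925 g

2930 g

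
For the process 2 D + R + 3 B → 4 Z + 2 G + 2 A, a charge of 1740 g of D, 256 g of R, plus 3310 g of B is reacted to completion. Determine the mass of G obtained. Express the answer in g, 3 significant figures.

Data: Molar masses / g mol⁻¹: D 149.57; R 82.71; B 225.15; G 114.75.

710 g

n(D) = 1740 / 149.57 = 11.63 mol
n(R) = 256.0 / 82.71 = 3.095 mol
n(B) = 3310 / 225.15 = 14.70 mol
n/ν → D: 5.815, R: 3.095, B: 4.900; R is limiting.
n(G) = (2/1) × 3.095 = 6.190 mol
mass = 6.190 × 114.75 = 710.3 g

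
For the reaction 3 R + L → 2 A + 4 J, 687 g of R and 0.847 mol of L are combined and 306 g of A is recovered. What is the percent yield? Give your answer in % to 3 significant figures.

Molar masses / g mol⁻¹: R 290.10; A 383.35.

50.6 %

n(R) = 687.0 / 290.10 = 2.368 mol
n(L) = 0.8470 mol
n/ν for R = 2.368/3 = 0.7893
n/ν for L = 0.8470/1 = 0.8470
Smallest n/ν is R → limiting reagent.
theoretical n(A) = (2/3) × 2.368 = 1.579 mol → 605.3 g
% yield = 306 / 605.3 × 100 = 50.55 %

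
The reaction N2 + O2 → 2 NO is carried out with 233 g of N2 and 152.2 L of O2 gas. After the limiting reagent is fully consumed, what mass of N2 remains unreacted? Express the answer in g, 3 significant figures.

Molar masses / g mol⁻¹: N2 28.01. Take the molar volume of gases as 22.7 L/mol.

45.2 g

n(N2) = 233.0 / 28.01 = 8.318 mol
n(O2) = 152.2 / 22.7 = 6.705 mol
n/ν for N2 = 8.318/1 = 8.318
n/ν for O2 = 6.705/1 = 6.705
Smallest n/ν is O2 → limiting reagent.
N2 consumed = (1/1) × 6.705 = 6.705 mol
N2 remaining = 8.318 − 6.705 = 1.613 mol
mass = 1.613 × 28.01 = 45.18 g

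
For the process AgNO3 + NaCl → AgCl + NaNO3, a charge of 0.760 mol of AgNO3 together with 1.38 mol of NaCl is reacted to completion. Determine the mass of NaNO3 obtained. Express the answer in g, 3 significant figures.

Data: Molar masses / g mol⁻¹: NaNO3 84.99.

64.6 g

n(AgNO3) = 0.7600 mol
n(NaCl) = 1.380 mol
n/ν → AgNO3: 0.7600, NaCl: 1.380; AgNO3 is limiting.
n(NaNO3) = (1/1) × 0.7600 = 0.7600 mol
mass = 0.7600 × 84.99 = 64.59 g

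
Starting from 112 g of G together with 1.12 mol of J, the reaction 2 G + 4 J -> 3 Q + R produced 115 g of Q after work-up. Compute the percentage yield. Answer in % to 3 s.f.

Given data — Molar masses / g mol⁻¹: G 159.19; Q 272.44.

n(G) = 112.0 / 159.19 = 0.7036 mol
n(J) = 1.120 mol
n/ν → G: 0.3518, J: 0.2800; J is limiting.
theoretical n(Q) = (3/4) × 1.120 = 0.8400 mol → 228.8 g
% yield = 115 / 228.8 × 100 = 50.26 %

50.3 %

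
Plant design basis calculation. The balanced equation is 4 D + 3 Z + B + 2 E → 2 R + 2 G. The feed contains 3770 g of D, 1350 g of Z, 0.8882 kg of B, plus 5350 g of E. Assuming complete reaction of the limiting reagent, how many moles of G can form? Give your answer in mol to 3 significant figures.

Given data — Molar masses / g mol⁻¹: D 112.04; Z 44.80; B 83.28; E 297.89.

n(D) = 3770 / 112.04 = 33.65 mol
n(Z) = 1350 / 44.80 = 30.13 mol
n(B) = 0.8882×1000 / 83.28 = 10.67 mol
n(E) = 5350 / 297.89 = 17.96 mol
n/ν for D = 33.65/4 = 8.413
n/ν for Z = 30.13/3 = 10.04
n/ν for B = 10.67/1 = 10.67
n/ν for E = 17.96/2 = 8.980
Smallest n/ν is D → limiting reagent.
n(G) = (2/4) × 33.65 = 16.83 mol

16.8 mol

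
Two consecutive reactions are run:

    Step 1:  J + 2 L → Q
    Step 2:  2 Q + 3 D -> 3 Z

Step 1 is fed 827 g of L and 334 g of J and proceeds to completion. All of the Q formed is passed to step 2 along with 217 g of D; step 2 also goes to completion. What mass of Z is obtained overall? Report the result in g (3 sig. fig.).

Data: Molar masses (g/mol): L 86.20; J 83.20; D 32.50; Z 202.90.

1220 g

Step 1:
n(L) = 827.0 / 86.20 = 9.594 mol
n(J) = 334.0 / 83.20 = 4.014 mol
n/ν for L = 9.594/2 = 4.797
n/ν for J = 4.014/1 = 4.014
Smallest n/ν is J → limiting reagent.
n(Q) produced = (1/1) × 4.014 = 4.014 mol
Step 2:
n(Q) available = 4.014 mol
n(D) = 217.0 / 32.50 = 6.677 mol
n/ν for Q = 4.014/2 = 2.007
n/ν for D = 6.677/3 = 2.226
Smallest n/ν is Q → limiting reagent.
n(Z) = (3/2) × 4.014 = 6.021 mol
mass = 6.021 × 202.90 = 1222 g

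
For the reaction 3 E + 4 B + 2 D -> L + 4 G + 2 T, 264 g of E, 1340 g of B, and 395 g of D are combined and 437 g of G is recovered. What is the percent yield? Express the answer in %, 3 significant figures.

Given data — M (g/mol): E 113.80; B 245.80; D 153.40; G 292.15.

48.4 %

n(E) = 264.0 / 113.80 = 2.320 mol
n(B) = 1340 / 245.80 = 5.452 mol
n(D) = 395.0 / 153.40 = 2.575 mol
n/ν for E = 2.320/3 = 0.7733
n/ν for B = 5.452/4 = 1.363
n/ν for D = 2.575/2 = 1.288
Smallest n/ν is E → limiting reagent.
theoretical n(G) = (4/3) × 2.320 = 3.093 mol → 903.6 g
% yield = 437 / 903.6 × 100 = 48.36 %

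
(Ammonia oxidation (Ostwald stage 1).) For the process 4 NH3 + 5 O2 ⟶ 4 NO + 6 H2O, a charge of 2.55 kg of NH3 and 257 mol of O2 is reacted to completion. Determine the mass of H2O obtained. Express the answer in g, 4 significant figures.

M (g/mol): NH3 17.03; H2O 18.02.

4047 g

n(NH3) = 2.550×1000 / 17.03 = 149.7 mol
n(O2) = 257.0 mol
n/ν for NH3 = 149.7/4 = 37.43
n/ν for O2 = 257.0/5 = 51.40
Smallest n/ν is NH3 → limiting reagent.
n(H2O) = (6/4) × 149.7 = 224.6 mol
mass = 224.6 × 18.02 = 4047 g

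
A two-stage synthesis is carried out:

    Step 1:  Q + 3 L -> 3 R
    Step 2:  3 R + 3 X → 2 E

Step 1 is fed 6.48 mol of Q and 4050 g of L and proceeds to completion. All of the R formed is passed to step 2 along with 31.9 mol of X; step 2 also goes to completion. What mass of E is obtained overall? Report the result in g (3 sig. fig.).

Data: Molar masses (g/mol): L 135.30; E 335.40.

Step 1:
n(Q) = 6.480 mol
n(L) = 4050 / 135.30 = 29.93 mol
n/ν for Q = 6.480/1 = 6.480
n/ν for L = 29.93/3 = 9.977
Smallest n/ν is Q → limiting reagent.
n(R) produced = (3/1) × 6.480 = 19.44 mol
Step 2:
n(R) available = 19.44 mol
n(X) = 31.90 mol
n/ν for R = 19.44/3 = 6.480
n/ν for X = 31.90/3 = 10.63
Smallest n/ν is R → limiting reagent.
n(E) = (2/3) × 19.44 = 12.96 mol
mass = 12.96 × 335.40 = 4347 g

4350 g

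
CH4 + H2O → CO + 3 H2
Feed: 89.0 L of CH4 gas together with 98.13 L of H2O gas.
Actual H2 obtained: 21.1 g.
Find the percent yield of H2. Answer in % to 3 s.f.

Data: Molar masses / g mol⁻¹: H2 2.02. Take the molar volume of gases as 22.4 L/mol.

n(CH4) = 89.00 / 22.4 = 3.973 mol
n(H2O) = 98.13 / 22.4 = 4.381 mol
n/ν for CH4 = 3.973/1 = 3.973
n/ν for H2O = 4.381/1 = 4.381
Smallest n/ν is CH4 → limiting reagent.
theoretical n(H2) = (3/1) × 3.973 = 11.92 mol → 24.08 g
% yield = 21.1 / 24.08 × 100 = 87.62 %

87.6 %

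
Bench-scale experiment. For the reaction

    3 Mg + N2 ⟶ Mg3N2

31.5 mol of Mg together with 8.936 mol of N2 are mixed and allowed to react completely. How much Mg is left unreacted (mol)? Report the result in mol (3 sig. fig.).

n(Mg) = 31.50 mol
n(N2) = 8.936 mol
n/ν for Mg = 31.50/3 = 10.50
n/ν for N2 = 8.936/1 = 8.936
Smallest n/ν is N2 → limiting reagent.
Mg consumed = (3/1) × 8.936 = 26.81 mol
Mg remaining = 31.50 − 26.81 = 4.690 mol

4.69 mol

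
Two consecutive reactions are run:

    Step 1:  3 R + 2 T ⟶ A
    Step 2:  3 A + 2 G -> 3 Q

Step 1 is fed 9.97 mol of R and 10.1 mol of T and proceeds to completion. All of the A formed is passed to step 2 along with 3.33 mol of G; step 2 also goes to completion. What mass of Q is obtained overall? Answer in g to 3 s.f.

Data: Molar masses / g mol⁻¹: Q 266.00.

884 g

Step 1:
n(R) = 9.970 mol
n(T) = 10.10 mol
n/ν → R: 3.323, T: 5.050; R is limiting.
n(A) produced = (1/3) × 9.970 = 3.323 mol
Step 2:
n(A) available = 3.323 mol
n(G) = 3.330 mol
n/ν → A: 1.108, G: 1.665; A is limiting.
n(Q) = (3/3) × 3.323 = 3.323 mol
mass = 3.323 × 266.00 = 883.9 g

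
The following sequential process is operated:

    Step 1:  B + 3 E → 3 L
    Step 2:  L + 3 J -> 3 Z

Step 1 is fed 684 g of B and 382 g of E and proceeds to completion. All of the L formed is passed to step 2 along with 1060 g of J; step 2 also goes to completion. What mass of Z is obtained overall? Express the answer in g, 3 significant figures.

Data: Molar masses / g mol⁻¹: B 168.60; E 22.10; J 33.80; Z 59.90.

Step 1:
n(B) = 684.0 / 168.60 = 4.057 mol
n(E) = 382.0 / 22.10 = 17.29 mol
n/ν for B = 4.057/1 = 4.057
n/ν for E = 17.29/3 = 5.763
Smallest n/ν is B → limiting reagent.
n(L) produced = (3/1) × 4.057 = 12.17 mol
Step 2:
n(L) available = 12.17 mol
n(J) = 1060 / 33.80 = 31.36 mol
n/ν for L = 12.17/1 = 12.17
n/ν for J = 31.36/3 = 10.45
Smallest n/ν is J → limiting reagent.
n(Z) = (3/3) × 31.36 = 31.36 mol
mass = 31.36 × 59.90 = 1878 g

1880 g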